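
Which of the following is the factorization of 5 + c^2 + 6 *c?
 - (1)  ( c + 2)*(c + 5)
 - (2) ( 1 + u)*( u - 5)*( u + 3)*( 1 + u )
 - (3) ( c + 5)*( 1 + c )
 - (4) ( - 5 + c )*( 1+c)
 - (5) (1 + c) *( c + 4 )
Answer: 3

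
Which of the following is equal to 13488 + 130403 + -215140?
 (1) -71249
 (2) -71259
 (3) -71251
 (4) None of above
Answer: 1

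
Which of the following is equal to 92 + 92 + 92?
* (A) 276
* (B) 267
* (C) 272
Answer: A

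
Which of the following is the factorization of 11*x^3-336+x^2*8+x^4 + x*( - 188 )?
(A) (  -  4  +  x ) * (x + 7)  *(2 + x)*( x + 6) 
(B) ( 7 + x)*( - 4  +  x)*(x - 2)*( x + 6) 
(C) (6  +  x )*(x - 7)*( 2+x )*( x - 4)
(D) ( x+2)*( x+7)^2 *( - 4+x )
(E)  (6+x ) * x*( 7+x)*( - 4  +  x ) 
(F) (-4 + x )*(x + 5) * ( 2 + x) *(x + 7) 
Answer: A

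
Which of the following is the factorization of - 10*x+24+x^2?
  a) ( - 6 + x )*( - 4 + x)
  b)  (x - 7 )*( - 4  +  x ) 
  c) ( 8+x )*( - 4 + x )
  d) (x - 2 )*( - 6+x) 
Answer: a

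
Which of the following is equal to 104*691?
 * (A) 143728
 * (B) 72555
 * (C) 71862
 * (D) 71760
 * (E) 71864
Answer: E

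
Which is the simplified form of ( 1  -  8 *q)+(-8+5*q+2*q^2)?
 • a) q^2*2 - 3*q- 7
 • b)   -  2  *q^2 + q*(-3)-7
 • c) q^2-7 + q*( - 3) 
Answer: a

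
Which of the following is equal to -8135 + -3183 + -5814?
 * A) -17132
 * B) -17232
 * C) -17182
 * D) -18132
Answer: A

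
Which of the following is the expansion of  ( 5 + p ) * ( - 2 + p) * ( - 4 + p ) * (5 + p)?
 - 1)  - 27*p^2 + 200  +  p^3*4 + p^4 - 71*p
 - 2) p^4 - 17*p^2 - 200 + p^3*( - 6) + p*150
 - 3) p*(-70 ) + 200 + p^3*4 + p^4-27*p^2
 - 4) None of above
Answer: 3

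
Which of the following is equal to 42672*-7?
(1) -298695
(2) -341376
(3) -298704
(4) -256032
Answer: 3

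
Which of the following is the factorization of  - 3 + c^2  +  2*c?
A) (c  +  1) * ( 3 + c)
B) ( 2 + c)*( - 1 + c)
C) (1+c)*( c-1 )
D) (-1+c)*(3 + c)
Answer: D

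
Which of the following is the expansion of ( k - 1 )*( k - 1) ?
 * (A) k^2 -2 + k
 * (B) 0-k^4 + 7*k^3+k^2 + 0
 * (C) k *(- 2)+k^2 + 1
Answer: C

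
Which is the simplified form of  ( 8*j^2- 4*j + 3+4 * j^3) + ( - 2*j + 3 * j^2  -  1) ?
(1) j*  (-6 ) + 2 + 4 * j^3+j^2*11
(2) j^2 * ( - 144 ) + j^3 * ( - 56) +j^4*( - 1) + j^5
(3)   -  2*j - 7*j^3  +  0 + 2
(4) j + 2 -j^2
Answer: 1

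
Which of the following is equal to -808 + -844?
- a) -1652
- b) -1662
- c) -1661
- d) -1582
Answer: a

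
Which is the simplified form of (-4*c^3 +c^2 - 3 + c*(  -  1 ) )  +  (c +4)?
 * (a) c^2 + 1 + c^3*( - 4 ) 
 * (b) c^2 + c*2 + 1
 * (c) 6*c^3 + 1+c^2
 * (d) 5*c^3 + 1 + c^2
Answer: a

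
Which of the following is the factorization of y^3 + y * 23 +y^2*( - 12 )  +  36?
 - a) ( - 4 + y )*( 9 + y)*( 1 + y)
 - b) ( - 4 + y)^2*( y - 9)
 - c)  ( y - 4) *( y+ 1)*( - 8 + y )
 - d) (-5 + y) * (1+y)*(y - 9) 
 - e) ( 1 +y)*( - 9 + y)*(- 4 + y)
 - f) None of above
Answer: e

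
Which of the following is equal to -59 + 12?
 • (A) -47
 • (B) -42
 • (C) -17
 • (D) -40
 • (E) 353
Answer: A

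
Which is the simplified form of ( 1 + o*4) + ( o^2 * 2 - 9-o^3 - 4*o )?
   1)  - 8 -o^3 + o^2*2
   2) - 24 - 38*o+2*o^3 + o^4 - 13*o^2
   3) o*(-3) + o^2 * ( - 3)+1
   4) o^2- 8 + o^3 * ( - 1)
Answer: 1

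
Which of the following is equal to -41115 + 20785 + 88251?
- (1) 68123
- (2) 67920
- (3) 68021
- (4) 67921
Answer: 4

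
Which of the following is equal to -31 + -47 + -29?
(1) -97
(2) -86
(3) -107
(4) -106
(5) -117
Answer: 3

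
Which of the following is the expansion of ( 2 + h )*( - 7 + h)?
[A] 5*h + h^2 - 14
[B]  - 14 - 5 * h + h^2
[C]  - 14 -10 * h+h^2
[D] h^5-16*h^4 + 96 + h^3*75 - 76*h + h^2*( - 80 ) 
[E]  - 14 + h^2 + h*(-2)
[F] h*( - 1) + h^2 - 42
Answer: B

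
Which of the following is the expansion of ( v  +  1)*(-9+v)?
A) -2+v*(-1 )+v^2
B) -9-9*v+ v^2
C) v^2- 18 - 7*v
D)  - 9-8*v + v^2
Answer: D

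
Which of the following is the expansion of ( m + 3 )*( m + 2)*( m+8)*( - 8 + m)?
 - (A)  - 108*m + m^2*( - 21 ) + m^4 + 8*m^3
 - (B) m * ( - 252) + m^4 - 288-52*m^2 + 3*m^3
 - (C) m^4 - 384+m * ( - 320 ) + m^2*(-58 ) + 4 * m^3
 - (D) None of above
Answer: D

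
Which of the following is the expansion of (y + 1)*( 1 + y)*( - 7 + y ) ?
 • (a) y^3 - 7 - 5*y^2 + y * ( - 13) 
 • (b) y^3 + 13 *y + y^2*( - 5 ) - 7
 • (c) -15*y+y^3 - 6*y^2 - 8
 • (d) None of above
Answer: a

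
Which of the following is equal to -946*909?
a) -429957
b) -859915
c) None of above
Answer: c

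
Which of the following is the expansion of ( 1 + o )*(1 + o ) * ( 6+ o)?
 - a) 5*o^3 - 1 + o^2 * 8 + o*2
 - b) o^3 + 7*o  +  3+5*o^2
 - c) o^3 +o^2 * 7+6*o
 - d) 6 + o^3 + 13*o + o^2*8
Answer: d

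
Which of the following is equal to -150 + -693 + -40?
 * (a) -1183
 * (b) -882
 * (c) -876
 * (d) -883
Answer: d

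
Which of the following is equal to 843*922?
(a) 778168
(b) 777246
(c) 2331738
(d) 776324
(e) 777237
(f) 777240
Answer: b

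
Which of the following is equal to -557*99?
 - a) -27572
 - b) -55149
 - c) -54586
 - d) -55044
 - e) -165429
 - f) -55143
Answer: f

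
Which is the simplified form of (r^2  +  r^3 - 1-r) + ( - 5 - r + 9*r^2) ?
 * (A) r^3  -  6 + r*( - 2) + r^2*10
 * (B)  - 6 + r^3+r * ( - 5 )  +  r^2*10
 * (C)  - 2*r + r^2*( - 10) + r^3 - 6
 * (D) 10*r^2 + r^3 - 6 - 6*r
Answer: A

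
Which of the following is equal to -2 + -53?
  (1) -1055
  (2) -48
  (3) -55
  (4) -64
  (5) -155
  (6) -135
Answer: 3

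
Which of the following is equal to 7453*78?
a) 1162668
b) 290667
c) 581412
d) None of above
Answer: d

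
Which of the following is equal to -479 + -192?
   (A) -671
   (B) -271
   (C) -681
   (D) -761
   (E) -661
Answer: A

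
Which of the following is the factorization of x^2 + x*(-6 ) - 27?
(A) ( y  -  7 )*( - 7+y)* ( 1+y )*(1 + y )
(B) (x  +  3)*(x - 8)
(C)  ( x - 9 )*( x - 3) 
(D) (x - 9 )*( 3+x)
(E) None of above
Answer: D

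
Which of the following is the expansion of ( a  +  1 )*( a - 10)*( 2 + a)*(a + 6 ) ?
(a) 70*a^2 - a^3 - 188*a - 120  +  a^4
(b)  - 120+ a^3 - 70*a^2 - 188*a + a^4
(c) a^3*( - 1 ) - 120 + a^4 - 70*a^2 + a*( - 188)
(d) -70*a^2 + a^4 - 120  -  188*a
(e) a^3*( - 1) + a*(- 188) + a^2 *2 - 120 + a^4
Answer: c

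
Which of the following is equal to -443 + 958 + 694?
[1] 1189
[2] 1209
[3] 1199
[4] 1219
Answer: 2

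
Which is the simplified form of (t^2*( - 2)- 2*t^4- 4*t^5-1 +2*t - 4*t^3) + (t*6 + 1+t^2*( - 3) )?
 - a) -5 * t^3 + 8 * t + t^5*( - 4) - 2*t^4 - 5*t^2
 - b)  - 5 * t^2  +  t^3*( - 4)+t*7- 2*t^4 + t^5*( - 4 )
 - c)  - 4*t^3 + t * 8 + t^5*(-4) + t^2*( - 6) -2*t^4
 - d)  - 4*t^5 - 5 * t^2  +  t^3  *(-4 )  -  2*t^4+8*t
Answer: d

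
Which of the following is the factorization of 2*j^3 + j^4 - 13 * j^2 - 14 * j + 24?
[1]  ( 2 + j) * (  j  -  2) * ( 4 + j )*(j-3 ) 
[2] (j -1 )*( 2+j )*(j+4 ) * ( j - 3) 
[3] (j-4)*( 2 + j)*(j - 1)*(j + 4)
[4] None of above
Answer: 2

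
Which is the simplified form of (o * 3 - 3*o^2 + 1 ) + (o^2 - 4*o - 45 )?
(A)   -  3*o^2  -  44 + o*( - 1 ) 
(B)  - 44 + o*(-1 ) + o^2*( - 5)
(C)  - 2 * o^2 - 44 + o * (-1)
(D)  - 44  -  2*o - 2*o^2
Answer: C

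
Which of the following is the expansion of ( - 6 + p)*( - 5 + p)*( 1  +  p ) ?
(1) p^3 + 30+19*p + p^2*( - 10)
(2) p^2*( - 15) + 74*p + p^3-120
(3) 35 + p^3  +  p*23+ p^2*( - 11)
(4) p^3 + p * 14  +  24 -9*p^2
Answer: 1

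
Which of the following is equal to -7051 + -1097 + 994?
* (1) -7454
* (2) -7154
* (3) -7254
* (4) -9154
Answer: 2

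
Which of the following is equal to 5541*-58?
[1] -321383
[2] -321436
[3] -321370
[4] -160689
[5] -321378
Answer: 5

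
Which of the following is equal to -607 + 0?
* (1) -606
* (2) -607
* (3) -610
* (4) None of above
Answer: 2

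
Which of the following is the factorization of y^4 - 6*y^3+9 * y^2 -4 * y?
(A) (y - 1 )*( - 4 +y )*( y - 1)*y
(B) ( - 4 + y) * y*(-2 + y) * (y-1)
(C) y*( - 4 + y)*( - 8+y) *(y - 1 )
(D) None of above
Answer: A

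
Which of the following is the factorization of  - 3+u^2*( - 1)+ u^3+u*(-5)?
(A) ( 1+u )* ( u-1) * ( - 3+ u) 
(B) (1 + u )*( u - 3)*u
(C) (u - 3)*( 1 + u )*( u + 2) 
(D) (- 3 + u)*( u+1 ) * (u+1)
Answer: D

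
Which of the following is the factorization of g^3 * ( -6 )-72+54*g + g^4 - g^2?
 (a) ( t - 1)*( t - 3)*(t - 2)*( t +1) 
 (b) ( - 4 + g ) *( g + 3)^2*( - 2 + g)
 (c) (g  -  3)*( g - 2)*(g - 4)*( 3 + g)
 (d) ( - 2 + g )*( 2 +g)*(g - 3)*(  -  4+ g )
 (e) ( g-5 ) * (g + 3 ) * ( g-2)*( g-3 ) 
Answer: c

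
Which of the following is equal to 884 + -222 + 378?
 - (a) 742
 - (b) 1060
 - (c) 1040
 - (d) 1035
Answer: c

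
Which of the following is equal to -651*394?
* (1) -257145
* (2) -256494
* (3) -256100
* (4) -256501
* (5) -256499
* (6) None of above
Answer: 2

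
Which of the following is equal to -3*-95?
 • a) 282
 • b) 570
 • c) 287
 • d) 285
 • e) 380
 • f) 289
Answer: d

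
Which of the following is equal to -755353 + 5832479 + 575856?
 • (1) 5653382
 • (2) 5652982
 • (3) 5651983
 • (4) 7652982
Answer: 2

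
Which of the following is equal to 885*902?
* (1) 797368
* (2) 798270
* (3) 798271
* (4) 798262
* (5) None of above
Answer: 2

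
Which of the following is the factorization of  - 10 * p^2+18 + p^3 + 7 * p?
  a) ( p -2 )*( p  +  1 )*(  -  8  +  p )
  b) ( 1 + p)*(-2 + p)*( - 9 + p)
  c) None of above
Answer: b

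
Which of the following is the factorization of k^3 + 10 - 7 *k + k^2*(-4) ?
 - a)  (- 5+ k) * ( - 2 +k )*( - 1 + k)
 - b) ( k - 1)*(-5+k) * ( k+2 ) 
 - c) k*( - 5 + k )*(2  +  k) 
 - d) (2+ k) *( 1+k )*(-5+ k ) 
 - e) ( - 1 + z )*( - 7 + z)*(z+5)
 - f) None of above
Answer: b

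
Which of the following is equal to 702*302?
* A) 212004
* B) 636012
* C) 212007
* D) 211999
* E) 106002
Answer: A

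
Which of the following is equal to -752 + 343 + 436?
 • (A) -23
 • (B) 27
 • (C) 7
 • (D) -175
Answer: B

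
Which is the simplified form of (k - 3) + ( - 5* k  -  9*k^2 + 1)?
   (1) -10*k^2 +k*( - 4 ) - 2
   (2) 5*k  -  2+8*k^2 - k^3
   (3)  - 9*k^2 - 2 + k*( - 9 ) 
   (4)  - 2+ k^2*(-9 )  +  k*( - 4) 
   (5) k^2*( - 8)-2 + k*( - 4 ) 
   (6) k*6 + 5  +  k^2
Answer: 4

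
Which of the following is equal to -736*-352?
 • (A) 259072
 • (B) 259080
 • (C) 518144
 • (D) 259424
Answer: A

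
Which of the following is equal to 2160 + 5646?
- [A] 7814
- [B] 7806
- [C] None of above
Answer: B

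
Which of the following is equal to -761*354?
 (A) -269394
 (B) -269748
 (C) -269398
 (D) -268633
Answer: A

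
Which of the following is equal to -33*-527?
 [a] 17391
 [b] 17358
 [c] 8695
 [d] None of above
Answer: a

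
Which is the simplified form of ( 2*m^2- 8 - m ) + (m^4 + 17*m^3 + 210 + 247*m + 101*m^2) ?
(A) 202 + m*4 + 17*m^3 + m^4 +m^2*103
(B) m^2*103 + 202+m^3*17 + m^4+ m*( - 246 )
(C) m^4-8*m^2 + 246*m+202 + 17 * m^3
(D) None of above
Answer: D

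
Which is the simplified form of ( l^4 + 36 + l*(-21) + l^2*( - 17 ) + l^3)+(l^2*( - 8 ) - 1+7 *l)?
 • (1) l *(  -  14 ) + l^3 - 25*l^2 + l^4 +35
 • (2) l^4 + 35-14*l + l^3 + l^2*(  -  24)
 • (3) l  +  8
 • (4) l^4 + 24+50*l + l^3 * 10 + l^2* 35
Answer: 1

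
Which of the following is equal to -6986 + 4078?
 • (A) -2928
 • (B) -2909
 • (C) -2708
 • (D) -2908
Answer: D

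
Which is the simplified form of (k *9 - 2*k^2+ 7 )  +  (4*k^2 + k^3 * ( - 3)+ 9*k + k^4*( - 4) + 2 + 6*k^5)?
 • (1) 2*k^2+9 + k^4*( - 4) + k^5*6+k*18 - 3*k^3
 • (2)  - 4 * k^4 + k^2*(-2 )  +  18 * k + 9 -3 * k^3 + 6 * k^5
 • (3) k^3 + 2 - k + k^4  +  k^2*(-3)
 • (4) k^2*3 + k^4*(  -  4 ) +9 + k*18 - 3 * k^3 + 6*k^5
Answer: 1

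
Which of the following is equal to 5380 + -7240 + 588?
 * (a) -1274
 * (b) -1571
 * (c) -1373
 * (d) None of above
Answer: d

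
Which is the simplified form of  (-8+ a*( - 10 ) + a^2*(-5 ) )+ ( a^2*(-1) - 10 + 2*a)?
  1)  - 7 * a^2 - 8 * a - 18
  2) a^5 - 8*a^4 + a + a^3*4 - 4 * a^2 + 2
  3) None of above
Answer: 3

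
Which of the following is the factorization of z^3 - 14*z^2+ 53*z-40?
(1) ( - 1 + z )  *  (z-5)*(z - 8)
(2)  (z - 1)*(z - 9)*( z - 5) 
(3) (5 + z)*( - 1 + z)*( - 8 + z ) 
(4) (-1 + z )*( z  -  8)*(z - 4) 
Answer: 1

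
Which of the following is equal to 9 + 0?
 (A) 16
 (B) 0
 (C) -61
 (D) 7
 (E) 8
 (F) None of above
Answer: F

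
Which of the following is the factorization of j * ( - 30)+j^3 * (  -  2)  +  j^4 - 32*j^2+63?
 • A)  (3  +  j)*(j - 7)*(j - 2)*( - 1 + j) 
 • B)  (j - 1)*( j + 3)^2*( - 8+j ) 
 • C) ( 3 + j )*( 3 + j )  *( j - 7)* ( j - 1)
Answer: C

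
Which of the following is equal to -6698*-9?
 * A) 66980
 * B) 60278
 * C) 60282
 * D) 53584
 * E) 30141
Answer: C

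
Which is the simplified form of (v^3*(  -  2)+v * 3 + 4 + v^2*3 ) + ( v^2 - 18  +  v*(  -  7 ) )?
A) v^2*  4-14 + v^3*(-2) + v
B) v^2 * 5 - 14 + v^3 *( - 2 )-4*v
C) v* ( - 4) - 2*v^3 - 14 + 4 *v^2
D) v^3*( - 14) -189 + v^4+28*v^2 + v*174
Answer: C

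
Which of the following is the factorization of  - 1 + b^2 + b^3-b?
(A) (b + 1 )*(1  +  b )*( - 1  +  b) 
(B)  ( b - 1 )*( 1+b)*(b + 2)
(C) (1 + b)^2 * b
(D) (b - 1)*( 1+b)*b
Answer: A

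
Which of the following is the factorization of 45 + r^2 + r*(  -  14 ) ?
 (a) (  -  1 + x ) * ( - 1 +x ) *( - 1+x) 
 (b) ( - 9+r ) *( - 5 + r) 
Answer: b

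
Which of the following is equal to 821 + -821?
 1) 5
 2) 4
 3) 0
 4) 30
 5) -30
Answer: 3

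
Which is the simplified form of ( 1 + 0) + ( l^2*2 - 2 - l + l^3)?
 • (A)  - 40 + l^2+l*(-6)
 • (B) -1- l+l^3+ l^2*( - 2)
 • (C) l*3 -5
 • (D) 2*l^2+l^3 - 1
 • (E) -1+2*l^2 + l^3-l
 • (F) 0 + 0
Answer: E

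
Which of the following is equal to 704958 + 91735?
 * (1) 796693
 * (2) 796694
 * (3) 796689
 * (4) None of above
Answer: 1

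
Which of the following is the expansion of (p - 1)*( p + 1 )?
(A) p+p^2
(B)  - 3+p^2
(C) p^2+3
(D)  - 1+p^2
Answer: D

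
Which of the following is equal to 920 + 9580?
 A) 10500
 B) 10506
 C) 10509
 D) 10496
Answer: A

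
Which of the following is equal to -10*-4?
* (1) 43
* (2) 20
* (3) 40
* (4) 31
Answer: 3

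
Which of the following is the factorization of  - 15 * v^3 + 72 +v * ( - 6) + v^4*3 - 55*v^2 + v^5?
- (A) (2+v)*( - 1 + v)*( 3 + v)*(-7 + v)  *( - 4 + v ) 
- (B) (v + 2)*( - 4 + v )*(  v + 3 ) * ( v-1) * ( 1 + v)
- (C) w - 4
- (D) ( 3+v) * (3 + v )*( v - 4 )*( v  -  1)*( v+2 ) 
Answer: D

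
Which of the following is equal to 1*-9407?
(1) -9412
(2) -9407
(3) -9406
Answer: 2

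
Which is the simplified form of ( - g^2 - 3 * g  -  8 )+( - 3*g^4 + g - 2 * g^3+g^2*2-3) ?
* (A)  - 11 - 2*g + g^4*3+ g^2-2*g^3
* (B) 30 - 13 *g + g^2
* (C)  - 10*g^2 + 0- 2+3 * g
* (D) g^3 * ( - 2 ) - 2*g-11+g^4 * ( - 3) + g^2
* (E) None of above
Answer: D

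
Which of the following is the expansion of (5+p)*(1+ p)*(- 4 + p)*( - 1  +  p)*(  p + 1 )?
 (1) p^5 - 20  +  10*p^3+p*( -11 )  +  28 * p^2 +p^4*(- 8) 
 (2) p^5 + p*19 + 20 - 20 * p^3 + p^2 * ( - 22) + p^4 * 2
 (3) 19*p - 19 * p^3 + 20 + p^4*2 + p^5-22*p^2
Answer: 2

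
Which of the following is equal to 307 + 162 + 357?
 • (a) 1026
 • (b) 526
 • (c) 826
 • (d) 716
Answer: c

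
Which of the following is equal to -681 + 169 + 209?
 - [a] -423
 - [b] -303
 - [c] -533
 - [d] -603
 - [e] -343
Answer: b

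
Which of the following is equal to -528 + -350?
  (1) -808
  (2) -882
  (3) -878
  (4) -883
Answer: 3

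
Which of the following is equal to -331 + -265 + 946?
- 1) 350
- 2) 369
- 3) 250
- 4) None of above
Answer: 1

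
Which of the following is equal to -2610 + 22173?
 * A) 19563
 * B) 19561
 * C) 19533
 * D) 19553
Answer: A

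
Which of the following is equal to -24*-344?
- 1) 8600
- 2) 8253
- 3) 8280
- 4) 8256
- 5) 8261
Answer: 4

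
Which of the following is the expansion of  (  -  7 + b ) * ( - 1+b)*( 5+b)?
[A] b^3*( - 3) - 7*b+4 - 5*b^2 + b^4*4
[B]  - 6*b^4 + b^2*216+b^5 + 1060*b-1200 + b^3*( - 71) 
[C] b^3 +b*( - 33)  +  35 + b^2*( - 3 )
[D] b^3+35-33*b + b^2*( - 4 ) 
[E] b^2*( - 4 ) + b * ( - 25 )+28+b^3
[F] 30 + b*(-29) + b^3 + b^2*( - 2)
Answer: C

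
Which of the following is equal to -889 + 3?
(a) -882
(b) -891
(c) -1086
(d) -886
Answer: d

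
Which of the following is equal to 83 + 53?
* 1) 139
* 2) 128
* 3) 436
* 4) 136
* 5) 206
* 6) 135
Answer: 4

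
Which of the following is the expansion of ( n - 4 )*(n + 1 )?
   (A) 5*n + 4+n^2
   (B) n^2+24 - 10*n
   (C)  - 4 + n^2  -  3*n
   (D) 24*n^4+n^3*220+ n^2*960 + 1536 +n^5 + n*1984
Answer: C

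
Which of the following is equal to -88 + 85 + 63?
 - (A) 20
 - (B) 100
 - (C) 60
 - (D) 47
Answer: C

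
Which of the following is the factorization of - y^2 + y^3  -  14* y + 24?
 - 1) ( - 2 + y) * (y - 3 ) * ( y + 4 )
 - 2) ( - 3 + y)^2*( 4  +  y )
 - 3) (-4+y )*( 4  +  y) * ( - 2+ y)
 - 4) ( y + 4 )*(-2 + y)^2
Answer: 1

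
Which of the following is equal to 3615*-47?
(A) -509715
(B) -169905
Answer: B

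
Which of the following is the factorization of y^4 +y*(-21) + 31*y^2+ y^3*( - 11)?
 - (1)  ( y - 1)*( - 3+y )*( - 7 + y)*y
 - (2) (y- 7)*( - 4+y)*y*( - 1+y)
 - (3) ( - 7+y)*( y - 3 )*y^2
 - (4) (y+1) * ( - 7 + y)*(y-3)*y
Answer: 1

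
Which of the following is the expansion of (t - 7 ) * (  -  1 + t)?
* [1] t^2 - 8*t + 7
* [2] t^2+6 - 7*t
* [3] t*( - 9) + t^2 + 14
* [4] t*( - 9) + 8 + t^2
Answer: 1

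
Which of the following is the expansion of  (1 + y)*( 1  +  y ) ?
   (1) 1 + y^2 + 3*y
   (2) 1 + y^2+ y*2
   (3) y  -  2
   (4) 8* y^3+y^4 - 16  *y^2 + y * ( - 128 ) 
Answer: 2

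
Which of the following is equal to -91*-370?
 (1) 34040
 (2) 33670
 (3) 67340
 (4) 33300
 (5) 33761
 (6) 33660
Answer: 2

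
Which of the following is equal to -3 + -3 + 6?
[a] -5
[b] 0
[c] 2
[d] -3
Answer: b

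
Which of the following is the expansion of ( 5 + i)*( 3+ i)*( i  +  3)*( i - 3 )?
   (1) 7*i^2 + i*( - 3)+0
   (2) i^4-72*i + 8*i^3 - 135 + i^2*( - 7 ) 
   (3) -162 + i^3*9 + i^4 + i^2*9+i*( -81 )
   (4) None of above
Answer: 4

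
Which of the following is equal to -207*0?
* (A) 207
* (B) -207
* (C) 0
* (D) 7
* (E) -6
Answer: C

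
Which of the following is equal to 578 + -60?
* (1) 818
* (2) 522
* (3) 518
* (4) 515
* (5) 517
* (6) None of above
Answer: 3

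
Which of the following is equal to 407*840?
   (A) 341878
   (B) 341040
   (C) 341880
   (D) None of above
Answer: C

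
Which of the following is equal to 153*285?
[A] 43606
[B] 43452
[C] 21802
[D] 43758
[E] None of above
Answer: E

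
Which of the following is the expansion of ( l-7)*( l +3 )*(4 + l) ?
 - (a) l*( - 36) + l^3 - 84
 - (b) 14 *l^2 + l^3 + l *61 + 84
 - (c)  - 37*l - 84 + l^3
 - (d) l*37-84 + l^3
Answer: c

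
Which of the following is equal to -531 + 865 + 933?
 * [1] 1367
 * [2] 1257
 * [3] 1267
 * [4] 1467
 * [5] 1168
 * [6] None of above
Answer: 3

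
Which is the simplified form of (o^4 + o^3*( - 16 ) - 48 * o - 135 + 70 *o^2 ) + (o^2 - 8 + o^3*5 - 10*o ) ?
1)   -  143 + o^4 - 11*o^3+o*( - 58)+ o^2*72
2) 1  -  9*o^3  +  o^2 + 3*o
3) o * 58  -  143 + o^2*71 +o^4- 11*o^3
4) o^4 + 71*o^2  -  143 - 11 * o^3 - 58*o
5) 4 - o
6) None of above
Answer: 4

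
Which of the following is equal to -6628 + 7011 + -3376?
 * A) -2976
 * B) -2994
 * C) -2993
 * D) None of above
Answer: C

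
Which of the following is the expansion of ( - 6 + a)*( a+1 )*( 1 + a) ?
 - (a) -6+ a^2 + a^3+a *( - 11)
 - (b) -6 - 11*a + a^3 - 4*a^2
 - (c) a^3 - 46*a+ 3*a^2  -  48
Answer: b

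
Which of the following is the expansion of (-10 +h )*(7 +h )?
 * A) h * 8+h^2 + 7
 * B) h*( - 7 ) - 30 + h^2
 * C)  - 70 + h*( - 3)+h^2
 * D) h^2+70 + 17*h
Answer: C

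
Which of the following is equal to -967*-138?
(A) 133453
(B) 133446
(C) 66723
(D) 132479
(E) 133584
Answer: B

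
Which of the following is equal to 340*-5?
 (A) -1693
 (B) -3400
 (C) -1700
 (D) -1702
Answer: C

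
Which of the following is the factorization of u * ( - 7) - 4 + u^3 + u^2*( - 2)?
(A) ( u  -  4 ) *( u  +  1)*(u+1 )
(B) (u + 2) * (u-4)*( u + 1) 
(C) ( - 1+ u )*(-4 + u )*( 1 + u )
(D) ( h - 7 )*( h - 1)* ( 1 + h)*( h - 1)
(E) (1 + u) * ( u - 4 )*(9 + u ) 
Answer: A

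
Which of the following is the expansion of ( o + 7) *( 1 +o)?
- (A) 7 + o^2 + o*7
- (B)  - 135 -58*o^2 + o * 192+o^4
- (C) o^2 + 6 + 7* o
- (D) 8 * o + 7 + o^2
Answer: D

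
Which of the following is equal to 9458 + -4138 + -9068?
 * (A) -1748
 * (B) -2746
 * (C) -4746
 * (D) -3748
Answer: D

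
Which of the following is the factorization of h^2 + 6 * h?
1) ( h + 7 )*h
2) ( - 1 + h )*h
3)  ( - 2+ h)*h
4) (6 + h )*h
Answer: 4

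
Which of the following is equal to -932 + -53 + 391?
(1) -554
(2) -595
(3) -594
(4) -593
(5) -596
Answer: 3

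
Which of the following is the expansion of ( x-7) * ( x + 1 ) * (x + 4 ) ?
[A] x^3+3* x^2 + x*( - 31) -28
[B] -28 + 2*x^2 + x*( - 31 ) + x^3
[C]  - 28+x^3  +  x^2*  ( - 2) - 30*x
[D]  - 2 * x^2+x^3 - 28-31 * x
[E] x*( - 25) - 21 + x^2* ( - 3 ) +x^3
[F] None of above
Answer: D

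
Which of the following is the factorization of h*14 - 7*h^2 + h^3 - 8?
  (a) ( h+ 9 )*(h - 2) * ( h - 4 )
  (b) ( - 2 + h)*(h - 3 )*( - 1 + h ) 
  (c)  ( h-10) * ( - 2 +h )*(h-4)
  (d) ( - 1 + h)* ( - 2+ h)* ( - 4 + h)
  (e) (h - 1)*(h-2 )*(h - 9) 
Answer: d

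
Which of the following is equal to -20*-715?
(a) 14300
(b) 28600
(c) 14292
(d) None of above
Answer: a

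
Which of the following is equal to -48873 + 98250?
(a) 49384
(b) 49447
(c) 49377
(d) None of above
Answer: c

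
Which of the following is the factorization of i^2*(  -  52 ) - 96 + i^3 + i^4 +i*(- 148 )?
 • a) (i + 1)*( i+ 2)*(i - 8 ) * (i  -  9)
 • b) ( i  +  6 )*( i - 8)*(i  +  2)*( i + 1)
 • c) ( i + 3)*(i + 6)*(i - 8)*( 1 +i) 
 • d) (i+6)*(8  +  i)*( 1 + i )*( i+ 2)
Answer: b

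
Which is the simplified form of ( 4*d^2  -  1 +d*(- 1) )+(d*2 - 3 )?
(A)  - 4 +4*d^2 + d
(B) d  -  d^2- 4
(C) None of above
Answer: A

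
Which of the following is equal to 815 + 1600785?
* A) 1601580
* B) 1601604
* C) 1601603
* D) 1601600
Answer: D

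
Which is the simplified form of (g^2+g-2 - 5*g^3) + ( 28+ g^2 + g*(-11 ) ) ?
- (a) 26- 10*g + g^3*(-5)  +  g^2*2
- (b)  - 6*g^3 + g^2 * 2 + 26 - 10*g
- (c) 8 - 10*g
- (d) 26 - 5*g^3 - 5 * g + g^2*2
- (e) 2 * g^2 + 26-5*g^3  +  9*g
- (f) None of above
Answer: a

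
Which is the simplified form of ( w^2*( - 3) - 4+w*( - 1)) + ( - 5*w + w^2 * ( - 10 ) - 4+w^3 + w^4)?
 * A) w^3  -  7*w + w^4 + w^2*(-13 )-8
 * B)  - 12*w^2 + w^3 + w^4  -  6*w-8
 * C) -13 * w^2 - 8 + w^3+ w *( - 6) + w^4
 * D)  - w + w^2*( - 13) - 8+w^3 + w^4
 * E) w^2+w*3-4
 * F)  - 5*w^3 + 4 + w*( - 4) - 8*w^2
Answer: C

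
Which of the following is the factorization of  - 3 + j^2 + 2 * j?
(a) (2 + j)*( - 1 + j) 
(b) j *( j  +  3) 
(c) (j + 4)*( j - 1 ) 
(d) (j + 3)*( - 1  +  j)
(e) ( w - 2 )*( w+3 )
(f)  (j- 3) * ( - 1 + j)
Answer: d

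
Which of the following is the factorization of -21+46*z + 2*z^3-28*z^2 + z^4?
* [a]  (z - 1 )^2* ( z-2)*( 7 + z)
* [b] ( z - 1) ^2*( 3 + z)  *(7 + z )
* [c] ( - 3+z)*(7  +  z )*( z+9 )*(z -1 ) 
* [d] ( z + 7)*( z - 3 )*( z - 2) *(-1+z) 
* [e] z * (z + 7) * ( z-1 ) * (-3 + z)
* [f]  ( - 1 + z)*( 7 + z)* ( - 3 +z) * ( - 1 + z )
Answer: f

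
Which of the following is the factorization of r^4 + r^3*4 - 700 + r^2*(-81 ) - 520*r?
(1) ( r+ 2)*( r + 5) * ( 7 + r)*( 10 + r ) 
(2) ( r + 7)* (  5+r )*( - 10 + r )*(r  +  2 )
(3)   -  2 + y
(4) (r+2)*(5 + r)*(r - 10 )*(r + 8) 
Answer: 2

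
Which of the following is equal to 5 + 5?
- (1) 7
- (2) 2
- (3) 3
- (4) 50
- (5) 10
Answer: 5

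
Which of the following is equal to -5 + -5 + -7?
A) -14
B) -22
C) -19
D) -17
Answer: D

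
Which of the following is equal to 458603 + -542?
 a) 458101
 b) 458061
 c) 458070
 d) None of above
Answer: b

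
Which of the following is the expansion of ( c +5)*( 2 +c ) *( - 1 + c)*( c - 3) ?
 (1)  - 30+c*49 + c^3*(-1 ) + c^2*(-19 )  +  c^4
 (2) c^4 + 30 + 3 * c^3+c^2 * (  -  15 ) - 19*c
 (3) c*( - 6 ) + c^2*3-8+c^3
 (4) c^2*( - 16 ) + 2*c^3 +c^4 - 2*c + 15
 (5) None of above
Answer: 2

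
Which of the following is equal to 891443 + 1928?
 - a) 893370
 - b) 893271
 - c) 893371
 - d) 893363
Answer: c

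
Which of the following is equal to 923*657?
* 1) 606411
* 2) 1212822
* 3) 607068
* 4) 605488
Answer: 1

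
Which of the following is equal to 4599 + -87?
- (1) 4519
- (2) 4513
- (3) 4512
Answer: 3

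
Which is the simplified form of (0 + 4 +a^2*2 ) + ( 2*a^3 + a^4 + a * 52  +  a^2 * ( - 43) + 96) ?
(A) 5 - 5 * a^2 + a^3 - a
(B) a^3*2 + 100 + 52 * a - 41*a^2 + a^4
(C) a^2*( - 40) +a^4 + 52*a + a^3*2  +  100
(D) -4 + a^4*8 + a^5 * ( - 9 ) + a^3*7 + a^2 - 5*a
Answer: B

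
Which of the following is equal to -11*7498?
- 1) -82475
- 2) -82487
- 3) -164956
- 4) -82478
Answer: 4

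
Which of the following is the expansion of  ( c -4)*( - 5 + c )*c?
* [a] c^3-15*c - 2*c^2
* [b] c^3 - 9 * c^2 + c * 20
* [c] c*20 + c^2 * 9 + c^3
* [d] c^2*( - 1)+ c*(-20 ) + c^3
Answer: b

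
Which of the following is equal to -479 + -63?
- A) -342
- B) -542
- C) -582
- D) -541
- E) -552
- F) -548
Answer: B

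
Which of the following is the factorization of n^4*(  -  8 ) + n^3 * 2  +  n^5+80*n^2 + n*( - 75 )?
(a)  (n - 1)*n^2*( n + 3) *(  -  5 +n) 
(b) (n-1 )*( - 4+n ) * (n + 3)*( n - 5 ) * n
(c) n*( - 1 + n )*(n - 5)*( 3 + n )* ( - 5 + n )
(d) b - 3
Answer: c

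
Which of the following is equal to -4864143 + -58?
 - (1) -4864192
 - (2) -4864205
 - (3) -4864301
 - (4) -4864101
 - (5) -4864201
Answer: 5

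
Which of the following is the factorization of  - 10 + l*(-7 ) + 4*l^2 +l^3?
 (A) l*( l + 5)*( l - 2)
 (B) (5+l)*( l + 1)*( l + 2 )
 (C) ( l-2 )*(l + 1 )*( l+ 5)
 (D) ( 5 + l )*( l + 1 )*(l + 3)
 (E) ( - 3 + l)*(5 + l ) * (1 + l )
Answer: C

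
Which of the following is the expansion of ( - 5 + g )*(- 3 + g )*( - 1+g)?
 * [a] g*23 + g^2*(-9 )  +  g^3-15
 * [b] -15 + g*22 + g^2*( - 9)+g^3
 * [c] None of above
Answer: a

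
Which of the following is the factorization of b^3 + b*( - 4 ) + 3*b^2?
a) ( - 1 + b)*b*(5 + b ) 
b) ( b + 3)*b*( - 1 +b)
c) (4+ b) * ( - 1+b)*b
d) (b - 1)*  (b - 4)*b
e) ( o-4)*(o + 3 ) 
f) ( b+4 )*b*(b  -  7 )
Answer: c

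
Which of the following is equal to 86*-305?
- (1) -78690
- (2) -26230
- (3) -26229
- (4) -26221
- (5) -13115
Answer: 2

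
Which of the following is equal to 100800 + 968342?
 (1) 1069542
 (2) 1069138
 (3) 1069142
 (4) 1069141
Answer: 3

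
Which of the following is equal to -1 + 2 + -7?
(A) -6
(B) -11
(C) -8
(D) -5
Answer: A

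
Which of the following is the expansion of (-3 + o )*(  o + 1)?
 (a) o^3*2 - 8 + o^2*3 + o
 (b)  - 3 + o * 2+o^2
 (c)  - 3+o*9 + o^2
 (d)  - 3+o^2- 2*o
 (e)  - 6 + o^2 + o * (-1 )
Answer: d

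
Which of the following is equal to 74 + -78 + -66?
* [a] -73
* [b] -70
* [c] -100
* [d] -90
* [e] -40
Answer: b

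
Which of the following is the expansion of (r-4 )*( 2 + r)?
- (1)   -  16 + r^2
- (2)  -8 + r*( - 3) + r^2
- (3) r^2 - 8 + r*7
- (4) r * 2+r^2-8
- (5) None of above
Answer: 5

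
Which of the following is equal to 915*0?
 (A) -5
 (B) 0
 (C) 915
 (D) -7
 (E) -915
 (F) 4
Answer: B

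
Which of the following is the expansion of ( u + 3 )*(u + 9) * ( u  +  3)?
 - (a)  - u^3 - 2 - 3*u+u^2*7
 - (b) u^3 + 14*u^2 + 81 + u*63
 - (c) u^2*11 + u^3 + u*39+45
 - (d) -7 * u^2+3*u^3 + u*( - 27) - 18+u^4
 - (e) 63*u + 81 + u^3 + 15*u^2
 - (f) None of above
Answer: e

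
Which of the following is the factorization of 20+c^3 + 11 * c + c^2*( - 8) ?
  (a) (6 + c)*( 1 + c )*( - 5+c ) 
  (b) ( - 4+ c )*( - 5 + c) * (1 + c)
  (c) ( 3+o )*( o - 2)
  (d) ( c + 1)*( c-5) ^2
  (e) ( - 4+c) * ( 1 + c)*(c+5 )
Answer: b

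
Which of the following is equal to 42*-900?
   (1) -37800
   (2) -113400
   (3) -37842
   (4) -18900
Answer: 1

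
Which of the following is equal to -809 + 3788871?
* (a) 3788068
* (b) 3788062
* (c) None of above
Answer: b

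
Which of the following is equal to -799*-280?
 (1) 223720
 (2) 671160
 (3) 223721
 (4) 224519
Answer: 1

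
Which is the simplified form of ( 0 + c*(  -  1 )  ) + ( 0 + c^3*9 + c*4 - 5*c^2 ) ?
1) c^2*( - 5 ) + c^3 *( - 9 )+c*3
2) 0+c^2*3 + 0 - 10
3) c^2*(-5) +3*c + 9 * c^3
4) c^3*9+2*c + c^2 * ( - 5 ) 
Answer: 3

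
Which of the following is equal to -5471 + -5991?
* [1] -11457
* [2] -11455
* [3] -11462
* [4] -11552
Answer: 3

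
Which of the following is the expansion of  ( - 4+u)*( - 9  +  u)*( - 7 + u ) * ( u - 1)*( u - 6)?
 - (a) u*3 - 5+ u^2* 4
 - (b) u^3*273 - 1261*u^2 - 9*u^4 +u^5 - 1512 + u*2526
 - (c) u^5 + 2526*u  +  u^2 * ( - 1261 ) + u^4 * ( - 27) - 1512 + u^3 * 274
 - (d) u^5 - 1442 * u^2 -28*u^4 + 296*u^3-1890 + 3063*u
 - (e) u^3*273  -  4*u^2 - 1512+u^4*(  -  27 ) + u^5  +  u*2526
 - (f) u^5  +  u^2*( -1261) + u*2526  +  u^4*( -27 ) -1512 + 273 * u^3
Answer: f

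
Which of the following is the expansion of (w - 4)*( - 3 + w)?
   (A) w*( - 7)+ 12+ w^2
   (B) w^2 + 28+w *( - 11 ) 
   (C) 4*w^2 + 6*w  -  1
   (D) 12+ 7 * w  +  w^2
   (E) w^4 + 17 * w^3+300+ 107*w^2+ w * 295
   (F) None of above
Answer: A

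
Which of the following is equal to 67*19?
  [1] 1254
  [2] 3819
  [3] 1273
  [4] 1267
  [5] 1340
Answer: 3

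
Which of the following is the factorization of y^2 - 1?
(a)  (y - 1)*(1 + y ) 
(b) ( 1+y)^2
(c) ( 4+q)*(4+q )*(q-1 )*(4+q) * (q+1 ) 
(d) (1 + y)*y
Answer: a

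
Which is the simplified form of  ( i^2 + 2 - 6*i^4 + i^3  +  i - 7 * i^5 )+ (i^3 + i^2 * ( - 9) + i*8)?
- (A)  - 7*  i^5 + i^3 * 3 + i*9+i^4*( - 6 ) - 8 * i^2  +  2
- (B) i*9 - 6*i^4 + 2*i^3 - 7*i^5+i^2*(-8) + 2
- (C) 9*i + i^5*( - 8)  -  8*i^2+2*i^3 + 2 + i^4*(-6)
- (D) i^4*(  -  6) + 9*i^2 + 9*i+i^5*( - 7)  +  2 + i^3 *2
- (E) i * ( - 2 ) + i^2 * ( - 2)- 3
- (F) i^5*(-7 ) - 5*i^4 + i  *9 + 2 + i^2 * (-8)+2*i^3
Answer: B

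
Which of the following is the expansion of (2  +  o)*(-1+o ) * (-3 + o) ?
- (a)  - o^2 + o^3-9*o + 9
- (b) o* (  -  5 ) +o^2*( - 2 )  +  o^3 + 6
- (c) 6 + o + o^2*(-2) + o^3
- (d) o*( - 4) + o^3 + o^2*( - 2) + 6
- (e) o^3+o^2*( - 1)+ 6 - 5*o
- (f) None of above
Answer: b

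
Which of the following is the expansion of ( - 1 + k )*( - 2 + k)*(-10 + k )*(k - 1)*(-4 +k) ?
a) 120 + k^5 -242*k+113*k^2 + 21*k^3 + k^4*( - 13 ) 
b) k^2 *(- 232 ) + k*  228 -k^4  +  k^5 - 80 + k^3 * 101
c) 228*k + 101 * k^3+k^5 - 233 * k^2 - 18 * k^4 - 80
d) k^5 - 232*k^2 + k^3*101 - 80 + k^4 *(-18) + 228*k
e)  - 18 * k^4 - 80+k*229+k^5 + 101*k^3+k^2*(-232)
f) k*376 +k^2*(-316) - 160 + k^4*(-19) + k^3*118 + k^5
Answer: d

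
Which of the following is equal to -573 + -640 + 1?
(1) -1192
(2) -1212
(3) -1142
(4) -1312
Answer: 2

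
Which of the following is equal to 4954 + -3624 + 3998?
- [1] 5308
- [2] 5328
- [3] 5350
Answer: 2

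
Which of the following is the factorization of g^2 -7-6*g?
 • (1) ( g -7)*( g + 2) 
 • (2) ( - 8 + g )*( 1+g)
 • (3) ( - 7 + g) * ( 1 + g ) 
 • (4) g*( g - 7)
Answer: 3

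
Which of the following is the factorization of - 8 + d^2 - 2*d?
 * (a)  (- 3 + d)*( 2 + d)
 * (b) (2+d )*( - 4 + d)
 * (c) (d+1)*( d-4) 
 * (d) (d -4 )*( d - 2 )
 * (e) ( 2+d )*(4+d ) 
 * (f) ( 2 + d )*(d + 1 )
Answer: b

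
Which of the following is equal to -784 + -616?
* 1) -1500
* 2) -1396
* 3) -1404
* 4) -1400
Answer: 4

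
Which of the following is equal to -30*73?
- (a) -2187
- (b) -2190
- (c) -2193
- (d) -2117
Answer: b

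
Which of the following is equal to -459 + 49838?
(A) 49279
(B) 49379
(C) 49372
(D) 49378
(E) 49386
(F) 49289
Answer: B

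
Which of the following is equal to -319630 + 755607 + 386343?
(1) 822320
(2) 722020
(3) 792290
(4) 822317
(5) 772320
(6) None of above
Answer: 1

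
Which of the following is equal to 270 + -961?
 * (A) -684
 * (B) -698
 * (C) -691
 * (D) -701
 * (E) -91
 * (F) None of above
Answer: C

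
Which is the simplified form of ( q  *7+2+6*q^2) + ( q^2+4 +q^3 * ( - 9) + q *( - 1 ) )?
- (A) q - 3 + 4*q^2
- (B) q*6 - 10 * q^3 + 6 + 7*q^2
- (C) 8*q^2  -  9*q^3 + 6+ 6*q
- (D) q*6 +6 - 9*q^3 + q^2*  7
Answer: D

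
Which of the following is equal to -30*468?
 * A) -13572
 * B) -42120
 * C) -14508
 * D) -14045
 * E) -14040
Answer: E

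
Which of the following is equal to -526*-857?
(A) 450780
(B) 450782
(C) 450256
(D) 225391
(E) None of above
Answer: B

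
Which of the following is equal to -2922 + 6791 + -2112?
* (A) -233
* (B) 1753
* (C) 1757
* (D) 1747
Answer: C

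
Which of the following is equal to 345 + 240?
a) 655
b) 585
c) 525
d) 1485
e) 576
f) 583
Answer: b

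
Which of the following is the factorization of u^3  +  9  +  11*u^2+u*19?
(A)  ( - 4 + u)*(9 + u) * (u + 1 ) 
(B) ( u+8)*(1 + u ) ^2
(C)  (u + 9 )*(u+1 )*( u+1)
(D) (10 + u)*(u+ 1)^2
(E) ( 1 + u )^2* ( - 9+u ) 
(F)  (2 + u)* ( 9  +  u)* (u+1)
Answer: C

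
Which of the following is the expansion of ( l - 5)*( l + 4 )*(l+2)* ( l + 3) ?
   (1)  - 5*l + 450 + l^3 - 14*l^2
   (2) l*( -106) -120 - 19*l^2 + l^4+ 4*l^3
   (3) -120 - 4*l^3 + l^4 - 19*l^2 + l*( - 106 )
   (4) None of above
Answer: 2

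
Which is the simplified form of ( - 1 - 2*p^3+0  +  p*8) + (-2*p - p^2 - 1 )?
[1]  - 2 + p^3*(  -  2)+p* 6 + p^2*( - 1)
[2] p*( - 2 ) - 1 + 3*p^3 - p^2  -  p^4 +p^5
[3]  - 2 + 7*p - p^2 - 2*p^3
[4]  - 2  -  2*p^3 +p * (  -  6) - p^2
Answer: 1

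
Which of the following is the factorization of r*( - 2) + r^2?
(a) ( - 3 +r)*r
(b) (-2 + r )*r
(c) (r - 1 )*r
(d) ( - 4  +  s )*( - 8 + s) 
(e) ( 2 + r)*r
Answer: b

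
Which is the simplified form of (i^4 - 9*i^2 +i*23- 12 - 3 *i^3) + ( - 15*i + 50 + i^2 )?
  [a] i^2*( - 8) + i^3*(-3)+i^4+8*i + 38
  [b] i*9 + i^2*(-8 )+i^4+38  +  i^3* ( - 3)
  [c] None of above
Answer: a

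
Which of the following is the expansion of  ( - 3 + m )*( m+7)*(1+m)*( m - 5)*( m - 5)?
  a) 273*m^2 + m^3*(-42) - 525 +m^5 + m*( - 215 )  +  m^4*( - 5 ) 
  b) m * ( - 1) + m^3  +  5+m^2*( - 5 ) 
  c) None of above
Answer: c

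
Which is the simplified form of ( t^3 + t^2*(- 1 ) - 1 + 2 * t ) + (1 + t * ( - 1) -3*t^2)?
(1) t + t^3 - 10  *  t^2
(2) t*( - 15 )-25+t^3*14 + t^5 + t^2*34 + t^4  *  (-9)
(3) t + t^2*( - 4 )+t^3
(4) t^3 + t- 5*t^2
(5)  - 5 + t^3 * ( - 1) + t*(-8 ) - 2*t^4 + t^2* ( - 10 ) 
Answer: 3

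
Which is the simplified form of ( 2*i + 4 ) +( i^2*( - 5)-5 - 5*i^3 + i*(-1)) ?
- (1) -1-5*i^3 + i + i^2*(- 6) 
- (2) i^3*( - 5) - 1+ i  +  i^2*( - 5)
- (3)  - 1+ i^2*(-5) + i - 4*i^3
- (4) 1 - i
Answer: 2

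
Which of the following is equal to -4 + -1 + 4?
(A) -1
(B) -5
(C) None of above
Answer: A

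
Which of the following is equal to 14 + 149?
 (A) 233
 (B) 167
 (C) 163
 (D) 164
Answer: C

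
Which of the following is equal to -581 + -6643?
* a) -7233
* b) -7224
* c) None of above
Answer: b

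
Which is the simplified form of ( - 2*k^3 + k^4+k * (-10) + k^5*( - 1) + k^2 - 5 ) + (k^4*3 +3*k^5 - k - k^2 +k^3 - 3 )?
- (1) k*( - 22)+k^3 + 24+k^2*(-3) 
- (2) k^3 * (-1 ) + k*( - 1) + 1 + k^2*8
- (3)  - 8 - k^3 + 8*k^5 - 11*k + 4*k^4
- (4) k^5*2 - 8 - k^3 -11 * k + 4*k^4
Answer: 4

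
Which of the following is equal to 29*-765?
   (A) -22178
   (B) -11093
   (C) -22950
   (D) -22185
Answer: D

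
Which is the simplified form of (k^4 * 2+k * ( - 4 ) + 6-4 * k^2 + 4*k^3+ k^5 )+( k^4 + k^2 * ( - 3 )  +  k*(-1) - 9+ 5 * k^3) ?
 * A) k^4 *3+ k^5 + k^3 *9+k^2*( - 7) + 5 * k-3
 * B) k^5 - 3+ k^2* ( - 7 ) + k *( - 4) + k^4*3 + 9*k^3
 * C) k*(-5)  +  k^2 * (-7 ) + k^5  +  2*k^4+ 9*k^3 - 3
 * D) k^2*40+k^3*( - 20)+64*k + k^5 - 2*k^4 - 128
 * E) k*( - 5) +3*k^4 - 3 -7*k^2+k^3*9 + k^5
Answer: E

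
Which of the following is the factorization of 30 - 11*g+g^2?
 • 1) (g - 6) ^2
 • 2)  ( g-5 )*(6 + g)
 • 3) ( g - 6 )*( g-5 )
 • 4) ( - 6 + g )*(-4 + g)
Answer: 3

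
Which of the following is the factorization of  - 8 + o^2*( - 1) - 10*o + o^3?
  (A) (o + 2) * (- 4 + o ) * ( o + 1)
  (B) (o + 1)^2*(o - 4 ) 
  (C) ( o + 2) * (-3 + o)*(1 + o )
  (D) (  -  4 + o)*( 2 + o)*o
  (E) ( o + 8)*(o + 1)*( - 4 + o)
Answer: A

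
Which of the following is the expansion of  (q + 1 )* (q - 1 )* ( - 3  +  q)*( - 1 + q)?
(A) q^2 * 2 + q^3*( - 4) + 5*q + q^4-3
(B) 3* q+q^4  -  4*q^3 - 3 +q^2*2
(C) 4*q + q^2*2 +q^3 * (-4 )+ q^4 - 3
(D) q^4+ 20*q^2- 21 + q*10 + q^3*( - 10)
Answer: C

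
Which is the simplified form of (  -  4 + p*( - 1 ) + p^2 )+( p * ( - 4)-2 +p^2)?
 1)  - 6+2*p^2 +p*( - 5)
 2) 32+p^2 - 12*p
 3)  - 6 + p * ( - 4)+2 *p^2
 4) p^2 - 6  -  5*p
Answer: 1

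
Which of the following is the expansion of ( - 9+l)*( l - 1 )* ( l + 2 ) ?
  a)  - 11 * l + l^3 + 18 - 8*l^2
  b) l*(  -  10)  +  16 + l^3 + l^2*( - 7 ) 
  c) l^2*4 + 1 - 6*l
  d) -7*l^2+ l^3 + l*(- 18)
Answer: a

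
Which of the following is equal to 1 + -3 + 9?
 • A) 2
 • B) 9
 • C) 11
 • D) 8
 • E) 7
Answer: E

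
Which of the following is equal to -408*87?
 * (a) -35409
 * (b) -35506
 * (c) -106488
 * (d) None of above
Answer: d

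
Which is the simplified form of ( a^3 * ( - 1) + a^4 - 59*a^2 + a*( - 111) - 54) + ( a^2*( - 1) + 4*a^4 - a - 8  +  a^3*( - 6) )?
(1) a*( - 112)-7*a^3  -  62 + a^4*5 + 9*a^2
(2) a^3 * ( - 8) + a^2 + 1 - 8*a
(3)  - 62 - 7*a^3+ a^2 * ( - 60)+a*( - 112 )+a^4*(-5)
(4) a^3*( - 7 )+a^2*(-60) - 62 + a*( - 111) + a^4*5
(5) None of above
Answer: 5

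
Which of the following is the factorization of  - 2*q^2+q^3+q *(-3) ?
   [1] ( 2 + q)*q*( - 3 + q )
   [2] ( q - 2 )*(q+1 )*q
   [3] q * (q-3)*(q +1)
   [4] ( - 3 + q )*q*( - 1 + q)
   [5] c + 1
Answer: 3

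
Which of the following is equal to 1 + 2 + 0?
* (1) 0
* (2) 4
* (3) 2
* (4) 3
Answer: 4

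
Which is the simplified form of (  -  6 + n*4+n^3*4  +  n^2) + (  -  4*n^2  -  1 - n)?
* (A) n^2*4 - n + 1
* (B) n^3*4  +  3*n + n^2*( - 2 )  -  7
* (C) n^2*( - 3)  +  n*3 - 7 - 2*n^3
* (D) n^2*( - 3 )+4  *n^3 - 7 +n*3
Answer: D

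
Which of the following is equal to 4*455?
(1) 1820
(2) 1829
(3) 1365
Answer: 1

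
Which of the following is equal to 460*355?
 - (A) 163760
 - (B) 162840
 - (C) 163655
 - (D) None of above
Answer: D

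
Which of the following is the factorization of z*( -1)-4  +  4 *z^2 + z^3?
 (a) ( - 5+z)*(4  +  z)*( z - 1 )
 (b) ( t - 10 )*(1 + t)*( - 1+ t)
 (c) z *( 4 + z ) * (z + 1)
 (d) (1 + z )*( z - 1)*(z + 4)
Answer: d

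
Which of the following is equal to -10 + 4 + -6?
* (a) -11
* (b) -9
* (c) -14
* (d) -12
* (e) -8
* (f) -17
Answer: d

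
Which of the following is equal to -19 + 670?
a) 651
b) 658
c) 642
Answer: a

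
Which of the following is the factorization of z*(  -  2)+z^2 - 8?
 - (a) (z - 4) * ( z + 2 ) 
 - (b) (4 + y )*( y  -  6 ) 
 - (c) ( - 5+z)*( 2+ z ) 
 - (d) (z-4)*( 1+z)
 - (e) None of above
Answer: a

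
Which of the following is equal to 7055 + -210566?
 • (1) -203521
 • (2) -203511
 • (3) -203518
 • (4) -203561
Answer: 2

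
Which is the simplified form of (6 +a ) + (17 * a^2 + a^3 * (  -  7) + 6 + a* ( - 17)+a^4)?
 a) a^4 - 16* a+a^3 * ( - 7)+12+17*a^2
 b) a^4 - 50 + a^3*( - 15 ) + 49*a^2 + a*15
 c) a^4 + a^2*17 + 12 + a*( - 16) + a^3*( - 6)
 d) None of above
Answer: a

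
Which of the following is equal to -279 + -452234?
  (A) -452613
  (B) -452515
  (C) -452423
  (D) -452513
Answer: D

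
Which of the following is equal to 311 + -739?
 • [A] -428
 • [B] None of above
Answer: A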